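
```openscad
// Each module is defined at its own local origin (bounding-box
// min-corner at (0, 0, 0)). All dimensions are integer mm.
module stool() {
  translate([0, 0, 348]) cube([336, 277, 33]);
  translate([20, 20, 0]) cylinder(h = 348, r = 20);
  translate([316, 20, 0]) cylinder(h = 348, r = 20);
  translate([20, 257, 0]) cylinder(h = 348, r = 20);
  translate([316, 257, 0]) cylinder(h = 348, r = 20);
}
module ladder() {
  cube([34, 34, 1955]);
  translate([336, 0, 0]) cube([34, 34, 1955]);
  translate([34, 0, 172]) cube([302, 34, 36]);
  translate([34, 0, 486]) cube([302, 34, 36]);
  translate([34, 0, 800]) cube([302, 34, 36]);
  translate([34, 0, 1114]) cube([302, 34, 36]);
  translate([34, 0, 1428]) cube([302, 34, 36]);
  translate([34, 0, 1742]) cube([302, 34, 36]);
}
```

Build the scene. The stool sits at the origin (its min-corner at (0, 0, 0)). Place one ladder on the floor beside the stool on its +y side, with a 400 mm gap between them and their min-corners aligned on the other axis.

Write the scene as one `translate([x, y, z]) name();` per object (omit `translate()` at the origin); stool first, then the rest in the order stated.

stool();
translate([0, 677, 0]) ladder();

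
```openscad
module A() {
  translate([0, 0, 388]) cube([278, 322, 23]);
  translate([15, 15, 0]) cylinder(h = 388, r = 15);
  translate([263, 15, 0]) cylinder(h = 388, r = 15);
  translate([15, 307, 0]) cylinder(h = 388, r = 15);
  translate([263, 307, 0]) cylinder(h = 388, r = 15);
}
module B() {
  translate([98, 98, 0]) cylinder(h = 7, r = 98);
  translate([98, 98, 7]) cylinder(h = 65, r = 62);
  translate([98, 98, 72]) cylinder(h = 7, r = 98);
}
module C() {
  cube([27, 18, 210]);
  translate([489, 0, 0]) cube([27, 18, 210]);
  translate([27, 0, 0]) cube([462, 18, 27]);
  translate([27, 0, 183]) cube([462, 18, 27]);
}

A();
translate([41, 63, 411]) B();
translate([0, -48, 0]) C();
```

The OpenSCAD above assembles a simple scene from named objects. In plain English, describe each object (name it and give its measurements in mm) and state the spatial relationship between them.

A is a simple wooden stool: a rectangular seat 278 mm (x) by 322 mm (y), 23 mm thick, top face at z = 411 mm, on four round legs, each 30 mm in diameter. The legs rest on z = 0, each leg's axis is inset half a diameter from the nearest pair of seat edges (so the leg's bounding box is flush with the corner).

B is a spool: two coaxial disc flanges of radius 98 mm and thickness 7 mm, joined by a core cylinder of radius 62 mm and height 65 mm. The lower flange rests on z = 0 and the three cylinders share a vertical axis.

C is a rectangular picture frame lying in the x–z plane (depth along y). The opening is 462 mm wide (x) by 156 mm tall (z), surrounded by a border 27 mm wide on all four sides. The frame is 18 mm deep and is made of two full-height vertical stiles with two horizontal rails fitted between them.

The spool is on top of the stool, centred. The picture frame is on the floor beside the stool on its −y side.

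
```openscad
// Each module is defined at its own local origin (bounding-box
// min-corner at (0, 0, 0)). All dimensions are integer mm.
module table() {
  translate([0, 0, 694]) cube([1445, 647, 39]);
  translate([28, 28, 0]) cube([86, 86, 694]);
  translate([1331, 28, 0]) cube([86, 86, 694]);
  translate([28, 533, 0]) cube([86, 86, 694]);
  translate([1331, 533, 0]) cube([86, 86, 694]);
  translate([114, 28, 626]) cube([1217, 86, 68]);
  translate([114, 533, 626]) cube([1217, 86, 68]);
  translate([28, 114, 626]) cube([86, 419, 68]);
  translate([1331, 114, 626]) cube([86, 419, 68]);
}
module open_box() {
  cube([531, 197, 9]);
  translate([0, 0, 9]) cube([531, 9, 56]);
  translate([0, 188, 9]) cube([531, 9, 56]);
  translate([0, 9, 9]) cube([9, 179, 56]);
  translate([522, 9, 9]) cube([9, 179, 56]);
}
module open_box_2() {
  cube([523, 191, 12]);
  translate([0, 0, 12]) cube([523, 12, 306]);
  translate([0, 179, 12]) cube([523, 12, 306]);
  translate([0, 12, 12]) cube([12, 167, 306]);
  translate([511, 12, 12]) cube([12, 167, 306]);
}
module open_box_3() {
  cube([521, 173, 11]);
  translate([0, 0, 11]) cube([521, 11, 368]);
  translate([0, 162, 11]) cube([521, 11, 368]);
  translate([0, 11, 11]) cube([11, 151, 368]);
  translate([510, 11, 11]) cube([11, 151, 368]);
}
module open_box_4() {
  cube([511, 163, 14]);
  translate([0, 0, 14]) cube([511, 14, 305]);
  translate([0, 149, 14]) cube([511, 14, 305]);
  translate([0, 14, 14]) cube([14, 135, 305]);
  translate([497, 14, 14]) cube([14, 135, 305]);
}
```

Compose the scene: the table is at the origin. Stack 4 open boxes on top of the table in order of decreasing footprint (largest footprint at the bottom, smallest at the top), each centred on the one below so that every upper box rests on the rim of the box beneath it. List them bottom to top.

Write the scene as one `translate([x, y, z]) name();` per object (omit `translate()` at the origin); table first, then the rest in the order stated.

table();
translate([457, 225, 733]) open_box();
translate([461, 228, 798]) open_box_2();
translate([462, 237, 1116]) open_box_3();
translate([467, 242, 1495]) open_box_4();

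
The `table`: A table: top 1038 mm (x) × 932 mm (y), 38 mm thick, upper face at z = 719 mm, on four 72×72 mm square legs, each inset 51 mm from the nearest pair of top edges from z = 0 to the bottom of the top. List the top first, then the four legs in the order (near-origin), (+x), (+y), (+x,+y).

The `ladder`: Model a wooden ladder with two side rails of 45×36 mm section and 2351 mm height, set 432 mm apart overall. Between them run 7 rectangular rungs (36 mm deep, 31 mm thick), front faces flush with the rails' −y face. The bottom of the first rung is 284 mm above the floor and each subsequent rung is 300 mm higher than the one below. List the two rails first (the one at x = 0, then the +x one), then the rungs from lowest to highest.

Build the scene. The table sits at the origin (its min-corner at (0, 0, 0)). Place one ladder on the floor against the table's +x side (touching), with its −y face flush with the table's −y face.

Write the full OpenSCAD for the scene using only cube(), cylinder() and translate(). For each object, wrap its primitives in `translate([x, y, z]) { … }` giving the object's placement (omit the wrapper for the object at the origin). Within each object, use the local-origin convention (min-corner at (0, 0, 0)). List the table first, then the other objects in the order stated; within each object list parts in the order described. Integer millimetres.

translate([0, 0, 681]) cube([1038, 932, 38]);
translate([51, 51, 0]) cube([72, 72, 681]);
translate([915, 51, 0]) cube([72, 72, 681]);
translate([51, 809, 0]) cube([72, 72, 681]);
translate([915, 809, 0]) cube([72, 72, 681]);
translate([1038, 0, 0]) {
  cube([45, 36, 2351]);
  translate([387, 0, 0]) cube([45, 36, 2351]);
  translate([45, 0, 284]) cube([342, 36, 31]);
  translate([45, 0, 584]) cube([342, 36, 31]);
  translate([45, 0, 884]) cube([342, 36, 31]);
  translate([45, 0, 1184]) cube([342, 36, 31]);
  translate([45, 0, 1484]) cube([342, 36, 31]);
  translate([45, 0, 1784]) cube([342, 36, 31]);
  translate([45, 0, 2084]) cube([342, 36, 31]);
}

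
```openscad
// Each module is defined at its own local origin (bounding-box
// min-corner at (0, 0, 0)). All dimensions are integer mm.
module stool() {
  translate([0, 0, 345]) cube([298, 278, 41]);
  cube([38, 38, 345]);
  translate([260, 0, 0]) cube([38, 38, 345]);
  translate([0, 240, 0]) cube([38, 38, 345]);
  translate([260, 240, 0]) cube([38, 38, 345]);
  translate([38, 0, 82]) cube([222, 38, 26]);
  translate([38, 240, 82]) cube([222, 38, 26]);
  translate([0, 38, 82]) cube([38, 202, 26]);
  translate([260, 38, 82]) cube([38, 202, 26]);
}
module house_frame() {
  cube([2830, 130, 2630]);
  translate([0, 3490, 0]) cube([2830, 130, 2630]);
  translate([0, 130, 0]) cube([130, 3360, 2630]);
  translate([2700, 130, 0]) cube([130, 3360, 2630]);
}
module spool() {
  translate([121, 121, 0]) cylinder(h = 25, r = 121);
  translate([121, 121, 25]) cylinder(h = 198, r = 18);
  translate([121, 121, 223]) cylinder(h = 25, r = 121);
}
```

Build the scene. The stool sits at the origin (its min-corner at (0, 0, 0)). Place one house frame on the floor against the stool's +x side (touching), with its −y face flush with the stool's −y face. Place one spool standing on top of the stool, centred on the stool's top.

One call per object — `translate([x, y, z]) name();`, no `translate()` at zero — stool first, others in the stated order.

stool();
translate([298, 0, 0]) house_frame();
translate([28, 18, 386]) spool();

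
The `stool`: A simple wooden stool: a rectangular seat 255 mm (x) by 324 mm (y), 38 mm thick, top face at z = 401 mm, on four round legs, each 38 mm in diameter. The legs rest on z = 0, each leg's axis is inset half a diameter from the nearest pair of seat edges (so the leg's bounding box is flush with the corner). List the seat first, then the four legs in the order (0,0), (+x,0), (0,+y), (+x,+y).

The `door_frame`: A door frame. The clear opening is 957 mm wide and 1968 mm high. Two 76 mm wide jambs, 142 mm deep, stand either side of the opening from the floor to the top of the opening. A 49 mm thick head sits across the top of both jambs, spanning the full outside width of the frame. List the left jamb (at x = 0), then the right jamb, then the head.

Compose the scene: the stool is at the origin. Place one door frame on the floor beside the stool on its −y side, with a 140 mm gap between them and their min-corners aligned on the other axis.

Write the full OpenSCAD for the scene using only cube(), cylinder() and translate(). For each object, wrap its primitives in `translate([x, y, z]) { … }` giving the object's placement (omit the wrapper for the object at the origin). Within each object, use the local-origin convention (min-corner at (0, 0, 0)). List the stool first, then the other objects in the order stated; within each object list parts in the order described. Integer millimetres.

translate([0, 0, 363]) cube([255, 324, 38]);
translate([19, 19, 0]) cylinder(h = 363, r = 19);
translate([236, 19, 0]) cylinder(h = 363, r = 19);
translate([19, 305, 0]) cylinder(h = 363, r = 19);
translate([236, 305, 0]) cylinder(h = 363, r = 19);
translate([0, -282, 0]) {
  cube([76, 142, 1968]);
  translate([1033, 0, 0]) cube([76, 142, 1968]);
  translate([0, 0, 1968]) cube([1109, 142, 49]);
}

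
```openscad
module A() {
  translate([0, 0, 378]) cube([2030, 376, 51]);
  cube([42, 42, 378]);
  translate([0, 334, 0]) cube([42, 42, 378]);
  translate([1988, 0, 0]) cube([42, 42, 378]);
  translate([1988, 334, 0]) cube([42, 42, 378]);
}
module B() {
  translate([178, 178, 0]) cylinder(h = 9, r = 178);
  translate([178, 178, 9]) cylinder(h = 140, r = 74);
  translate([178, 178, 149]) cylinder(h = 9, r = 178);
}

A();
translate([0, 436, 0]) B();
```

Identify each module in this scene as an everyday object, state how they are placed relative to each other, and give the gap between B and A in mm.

The spool's nearest face is 60 mm from the bench's +y face.

A is a bench. B is a spool. The spool is on the floor beside the bench on its +y side. The gap between the spool and the bench is 60 mm.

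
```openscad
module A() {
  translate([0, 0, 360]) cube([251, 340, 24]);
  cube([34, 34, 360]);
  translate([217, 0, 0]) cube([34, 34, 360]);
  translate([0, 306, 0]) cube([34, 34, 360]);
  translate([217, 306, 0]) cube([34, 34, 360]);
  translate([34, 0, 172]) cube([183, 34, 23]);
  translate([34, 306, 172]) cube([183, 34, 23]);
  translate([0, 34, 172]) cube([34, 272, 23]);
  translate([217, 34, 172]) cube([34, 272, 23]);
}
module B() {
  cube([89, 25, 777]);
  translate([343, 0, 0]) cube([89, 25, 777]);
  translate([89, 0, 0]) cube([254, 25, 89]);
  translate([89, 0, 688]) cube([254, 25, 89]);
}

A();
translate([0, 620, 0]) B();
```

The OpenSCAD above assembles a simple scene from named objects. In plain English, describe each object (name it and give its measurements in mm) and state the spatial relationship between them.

A is a simple wooden stool: a rectangular seat 251 mm (x) by 340 mm (y), 24 mm thick, top face at z = 384 mm, on four square legs, each 34×34 mm in cross-section. The legs rest on z = 0, each flush with a corner of the seat. Four stretchers, 34 mm wide and 23 mm tall, connect adjacent legs with their undersides at z = 172 mm, each running between the inner faces of the legs it joins and aligned with the legs' outer faces on the other axis.

B is a rectangular picture frame lying in the x–z plane (depth along y). The opening is 254 mm wide (x) by 599 mm tall (z), surrounded by a border 89 mm wide on all four sides. The frame is 25 mm deep and is made of two full-height vertical stiles with two horizontal rails fitted between them.

The picture frame is on the floor beside the stool on its +y side.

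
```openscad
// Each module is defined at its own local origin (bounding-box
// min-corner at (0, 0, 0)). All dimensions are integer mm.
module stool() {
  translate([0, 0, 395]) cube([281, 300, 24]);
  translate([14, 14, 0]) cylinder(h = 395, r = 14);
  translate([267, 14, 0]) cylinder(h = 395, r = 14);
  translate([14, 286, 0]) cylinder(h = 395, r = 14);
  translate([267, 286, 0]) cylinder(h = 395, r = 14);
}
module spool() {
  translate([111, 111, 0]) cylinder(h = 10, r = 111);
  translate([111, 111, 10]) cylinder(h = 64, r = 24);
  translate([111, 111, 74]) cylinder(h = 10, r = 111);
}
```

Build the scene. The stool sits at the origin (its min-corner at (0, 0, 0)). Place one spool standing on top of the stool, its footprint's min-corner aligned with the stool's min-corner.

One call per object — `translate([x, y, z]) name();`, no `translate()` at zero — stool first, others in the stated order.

stool();
translate([0, 0, 419]) spool();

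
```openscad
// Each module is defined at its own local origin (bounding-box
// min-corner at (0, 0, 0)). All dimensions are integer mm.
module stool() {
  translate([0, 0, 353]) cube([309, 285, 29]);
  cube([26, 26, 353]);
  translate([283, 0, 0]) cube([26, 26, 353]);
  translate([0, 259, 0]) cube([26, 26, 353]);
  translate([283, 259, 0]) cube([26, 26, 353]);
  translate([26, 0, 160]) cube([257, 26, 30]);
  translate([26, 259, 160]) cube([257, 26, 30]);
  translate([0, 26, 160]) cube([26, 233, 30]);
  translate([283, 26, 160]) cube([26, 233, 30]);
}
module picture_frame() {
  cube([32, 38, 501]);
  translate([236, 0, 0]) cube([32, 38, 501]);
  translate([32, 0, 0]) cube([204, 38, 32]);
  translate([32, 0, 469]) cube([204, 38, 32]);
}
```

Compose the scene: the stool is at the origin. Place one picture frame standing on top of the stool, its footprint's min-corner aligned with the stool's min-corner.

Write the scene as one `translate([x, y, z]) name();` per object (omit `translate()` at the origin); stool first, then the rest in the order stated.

stool();
translate([0, 0, 382]) picture_frame();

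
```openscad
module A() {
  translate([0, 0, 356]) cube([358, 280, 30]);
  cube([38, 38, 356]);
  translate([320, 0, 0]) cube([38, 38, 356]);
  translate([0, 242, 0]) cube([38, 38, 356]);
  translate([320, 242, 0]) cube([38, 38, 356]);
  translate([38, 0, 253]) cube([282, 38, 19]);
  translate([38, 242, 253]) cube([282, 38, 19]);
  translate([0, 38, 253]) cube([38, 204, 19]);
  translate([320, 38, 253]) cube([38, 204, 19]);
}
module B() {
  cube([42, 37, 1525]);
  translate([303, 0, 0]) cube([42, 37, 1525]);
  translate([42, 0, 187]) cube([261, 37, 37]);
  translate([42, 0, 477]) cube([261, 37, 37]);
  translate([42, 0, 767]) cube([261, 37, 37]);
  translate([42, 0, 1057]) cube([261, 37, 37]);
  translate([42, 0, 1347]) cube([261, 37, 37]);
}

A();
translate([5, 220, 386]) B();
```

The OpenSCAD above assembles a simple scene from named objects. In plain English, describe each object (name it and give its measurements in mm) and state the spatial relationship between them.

A is a four-legged stool. The seat is 358×280 mm, 30 mm thick, top at z = 386 mm. It stands on four square legs, each 38×38 mm in cross-section, from z = 0 to the seat underside, each flush with a corner of the seat. Four stretchers, 38 mm wide and 19 mm tall, connect adjacent legs with their undersides at z = 253 mm, each running between the inner faces of the legs it joins and aligned with the legs' outer faces on the other axis.

B is a wooden ladder with two side rails of 42×37 mm section and 1525 mm height, set 345 mm apart overall. Between them run 5 rectangular rungs (37 mm deep, 37 mm thick), front faces flush with the rails' −y face. The bottom of the first rung is 187 mm above the floor and each subsequent rung is 290 mm higher than the one below.

The ladder is on top of the stool.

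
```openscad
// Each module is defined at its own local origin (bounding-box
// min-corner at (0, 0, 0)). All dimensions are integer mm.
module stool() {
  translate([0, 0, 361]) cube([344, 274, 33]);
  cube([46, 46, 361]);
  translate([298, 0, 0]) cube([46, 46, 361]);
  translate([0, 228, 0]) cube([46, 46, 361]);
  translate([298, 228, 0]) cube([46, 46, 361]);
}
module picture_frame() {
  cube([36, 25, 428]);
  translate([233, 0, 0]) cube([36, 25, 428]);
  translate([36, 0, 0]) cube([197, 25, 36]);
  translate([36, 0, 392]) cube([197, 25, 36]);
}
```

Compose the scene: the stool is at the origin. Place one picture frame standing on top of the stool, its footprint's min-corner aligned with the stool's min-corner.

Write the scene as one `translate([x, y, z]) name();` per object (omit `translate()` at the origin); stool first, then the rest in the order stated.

stool();
translate([0, 0, 394]) picture_frame();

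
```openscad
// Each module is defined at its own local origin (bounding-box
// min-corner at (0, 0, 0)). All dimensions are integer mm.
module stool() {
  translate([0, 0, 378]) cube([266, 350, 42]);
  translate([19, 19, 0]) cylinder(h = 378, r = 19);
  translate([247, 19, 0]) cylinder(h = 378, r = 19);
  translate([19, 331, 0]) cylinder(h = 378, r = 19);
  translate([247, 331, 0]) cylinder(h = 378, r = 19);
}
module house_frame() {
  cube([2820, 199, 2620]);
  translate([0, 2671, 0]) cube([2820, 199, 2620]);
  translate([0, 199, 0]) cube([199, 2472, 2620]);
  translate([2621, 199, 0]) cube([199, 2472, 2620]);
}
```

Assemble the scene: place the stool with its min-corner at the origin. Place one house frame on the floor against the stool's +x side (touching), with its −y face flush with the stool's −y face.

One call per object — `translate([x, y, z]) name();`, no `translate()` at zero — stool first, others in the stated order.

stool();
translate([266, 0, 0]) house_frame();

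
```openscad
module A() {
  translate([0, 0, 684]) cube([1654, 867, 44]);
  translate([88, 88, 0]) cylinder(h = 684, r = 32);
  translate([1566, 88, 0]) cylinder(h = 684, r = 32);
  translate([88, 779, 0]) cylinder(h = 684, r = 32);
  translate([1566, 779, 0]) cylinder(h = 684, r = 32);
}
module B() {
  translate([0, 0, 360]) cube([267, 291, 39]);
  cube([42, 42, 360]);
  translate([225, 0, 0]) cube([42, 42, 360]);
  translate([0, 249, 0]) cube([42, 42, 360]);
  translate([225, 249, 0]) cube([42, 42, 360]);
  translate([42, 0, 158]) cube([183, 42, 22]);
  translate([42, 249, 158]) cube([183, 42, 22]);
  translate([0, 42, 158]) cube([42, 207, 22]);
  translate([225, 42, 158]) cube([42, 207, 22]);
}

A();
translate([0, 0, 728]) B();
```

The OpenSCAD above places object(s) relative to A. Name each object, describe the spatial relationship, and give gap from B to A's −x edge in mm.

A is a table. B is a stool. The stool is on top of the table. The gap from the stool to the table's −x edge is 0 mm.

The stool's min-x is at 0; the table's min-x is 0; gap = 0 mm.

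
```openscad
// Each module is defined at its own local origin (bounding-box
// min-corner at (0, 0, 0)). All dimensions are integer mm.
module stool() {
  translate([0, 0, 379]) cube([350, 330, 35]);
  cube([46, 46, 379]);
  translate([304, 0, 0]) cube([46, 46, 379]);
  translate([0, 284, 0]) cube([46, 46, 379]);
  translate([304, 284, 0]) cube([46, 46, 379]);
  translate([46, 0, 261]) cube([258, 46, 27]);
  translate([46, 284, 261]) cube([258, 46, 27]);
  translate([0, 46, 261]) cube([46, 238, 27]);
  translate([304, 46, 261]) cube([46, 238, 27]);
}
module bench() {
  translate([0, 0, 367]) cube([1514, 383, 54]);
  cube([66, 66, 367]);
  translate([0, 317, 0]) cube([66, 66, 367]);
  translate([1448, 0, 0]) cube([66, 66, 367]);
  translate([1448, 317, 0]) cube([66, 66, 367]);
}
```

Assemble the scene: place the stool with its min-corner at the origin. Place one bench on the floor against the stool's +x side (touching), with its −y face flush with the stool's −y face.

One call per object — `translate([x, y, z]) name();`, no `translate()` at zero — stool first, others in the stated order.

stool();
translate([350, 0, 0]) bench();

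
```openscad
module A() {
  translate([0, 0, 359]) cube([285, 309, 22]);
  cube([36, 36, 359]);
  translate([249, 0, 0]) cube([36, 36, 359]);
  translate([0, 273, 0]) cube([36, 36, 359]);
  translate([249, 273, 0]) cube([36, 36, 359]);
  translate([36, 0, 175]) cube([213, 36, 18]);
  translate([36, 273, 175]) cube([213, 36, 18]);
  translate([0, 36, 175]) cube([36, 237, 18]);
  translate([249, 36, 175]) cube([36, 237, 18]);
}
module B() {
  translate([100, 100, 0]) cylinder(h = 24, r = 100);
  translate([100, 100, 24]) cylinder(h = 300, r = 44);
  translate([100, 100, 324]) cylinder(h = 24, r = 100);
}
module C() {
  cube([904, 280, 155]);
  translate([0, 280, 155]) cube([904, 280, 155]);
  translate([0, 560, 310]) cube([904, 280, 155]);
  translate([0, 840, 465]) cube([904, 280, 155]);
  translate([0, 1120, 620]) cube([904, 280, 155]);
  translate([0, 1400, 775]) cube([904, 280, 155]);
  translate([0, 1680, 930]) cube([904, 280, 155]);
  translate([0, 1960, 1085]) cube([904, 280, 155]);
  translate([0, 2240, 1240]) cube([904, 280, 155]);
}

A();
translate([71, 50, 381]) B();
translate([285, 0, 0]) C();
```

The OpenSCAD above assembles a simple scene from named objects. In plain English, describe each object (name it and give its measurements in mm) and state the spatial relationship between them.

A is a simple wooden stool: a rectangular seat 285 mm (x) by 309 mm (y), 22 mm thick, top face at z = 381 mm, on four square legs, each 36×36 mm in cross-section. The legs rest on z = 0, each flush with a corner of the seat. Four stretchers, 36 mm wide and 18 mm tall, connect adjacent legs with their undersides at z = 175 mm, each running between the inner faces of the legs it joins and aligned with the legs' outer faces on the other axis.

B is a spool: two coaxial disc flanges of radius 100 mm and thickness 24 mm, joined by a core cylinder of radius 44 mm and height 300 mm. The lower flange rests on z = 0 and the three cylinders share a vertical axis.

C is a straight staircase of 9 solid steps. Each step is 904 mm wide (x), 280 mm deep (y, the going) and 155 mm tall (the rise). The first step rests on the floor; each subsequent step sits one going further in +y and one rise higher in +z, directly behind and above the previous step with no overlap.

The spool is on top of the stool. The staircase is against the stool's +x side, with their −y faces flush.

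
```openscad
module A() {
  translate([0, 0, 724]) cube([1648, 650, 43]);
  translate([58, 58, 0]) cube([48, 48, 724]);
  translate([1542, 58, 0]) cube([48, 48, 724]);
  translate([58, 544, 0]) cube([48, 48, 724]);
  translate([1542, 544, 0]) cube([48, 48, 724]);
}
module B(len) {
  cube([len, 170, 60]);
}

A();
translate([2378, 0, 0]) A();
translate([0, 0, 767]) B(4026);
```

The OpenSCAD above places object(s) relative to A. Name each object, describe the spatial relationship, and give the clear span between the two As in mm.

Second table starts at x = 2378; first ends at x = 1648; clear span = 2378 − 1648 = 730 mm.

A is a table. B is a beam. A beam spans the tops of two tables. The clear span between the two tables is 730 mm.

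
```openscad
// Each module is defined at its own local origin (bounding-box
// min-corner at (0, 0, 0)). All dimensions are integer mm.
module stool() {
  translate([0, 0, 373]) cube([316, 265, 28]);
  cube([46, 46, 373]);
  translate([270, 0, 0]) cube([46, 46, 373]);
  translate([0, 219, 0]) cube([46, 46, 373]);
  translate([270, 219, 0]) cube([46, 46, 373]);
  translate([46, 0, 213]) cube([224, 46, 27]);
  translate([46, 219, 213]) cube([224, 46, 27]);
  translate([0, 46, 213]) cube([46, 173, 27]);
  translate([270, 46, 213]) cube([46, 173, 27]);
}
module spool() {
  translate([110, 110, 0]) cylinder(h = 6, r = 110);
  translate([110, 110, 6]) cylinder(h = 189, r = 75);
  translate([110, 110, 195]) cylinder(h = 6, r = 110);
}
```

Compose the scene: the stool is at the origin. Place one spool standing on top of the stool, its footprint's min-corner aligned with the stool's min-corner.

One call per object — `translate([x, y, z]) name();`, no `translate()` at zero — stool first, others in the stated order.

stool();
translate([0, 0, 401]) spool();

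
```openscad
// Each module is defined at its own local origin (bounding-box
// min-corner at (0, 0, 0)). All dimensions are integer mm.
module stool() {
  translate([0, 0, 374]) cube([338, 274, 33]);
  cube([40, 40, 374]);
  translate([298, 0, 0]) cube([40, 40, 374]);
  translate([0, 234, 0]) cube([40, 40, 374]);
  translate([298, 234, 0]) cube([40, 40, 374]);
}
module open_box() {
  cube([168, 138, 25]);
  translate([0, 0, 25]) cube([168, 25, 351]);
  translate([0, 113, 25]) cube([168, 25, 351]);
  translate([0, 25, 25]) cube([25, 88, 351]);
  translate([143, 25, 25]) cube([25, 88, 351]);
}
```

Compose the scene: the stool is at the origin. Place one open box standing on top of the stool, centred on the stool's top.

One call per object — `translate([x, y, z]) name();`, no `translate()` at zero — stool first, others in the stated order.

stool();
translate([85, 68, 407]) open_box();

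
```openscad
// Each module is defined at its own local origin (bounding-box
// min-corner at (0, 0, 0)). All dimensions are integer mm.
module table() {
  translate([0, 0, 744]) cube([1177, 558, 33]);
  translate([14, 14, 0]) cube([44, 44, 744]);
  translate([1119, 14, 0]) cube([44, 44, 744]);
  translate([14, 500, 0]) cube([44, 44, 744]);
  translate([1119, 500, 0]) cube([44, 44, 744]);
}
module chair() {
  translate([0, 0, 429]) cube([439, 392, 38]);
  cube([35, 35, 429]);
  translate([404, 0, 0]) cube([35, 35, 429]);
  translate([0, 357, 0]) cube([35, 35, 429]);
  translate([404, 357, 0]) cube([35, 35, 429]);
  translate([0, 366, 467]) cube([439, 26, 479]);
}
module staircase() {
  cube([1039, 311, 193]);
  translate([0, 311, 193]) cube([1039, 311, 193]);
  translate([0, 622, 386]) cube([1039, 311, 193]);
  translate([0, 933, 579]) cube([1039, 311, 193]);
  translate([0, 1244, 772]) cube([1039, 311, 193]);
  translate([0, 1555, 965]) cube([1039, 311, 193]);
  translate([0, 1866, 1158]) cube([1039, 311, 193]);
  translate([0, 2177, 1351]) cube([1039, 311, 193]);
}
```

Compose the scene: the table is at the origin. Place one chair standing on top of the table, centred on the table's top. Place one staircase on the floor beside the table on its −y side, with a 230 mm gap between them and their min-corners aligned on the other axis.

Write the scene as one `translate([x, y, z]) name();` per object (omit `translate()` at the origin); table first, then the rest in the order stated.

table();
translate([369, 83, 777]) chair();
translate([0, -2718, 0]) staircase();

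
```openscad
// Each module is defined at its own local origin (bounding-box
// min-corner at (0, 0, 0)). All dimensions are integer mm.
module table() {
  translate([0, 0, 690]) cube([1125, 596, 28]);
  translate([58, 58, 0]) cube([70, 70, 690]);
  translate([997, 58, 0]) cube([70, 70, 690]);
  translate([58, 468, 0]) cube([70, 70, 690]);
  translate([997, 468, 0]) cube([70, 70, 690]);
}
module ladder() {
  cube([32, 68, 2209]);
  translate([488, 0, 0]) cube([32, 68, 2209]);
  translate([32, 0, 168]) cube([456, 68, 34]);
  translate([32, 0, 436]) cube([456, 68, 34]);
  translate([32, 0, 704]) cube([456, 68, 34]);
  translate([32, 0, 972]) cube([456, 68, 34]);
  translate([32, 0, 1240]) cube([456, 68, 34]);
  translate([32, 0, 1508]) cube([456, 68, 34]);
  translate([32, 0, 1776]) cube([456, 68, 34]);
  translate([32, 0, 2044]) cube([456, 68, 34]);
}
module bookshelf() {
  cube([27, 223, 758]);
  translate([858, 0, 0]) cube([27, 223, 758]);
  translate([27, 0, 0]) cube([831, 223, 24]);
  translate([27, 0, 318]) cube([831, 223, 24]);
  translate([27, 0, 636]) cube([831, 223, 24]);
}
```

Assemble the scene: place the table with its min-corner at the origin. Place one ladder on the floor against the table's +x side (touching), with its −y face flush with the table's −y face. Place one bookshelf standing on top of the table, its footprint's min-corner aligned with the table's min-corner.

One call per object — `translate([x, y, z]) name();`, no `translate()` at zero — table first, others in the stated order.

table();
translate([1125, 0, 0]) ladder();
translate([0, 0, 718]) bookshelf();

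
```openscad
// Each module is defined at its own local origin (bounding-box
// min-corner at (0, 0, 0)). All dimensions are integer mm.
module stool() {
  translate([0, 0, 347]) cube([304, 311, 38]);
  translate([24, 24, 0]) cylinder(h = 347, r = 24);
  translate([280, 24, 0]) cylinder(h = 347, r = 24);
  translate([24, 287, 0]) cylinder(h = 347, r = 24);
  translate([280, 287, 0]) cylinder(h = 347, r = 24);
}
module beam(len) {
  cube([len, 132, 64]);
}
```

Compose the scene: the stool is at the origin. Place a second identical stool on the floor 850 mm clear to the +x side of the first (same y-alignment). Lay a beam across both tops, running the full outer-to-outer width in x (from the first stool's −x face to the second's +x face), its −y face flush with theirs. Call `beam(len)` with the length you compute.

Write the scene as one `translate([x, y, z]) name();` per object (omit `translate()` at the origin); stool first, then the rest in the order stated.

stool();
translate([1154, 0, 0]) stool();
translate([0, 0, 385]) beam(1458);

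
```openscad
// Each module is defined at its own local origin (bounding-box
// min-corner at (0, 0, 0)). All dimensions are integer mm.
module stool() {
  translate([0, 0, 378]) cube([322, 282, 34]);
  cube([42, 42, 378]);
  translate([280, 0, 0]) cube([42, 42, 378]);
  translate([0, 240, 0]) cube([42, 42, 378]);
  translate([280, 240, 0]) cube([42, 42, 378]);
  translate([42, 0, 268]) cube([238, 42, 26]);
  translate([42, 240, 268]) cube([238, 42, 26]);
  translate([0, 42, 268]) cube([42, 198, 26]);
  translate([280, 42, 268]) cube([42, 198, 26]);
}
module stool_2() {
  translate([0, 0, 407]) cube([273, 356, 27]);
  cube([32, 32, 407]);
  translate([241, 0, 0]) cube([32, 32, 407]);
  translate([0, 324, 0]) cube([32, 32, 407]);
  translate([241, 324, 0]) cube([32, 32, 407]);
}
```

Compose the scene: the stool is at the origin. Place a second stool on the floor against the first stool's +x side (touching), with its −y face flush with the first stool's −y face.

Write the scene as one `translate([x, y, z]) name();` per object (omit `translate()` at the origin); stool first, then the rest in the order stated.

stool();
translate([322, 0, 0]) stool_2();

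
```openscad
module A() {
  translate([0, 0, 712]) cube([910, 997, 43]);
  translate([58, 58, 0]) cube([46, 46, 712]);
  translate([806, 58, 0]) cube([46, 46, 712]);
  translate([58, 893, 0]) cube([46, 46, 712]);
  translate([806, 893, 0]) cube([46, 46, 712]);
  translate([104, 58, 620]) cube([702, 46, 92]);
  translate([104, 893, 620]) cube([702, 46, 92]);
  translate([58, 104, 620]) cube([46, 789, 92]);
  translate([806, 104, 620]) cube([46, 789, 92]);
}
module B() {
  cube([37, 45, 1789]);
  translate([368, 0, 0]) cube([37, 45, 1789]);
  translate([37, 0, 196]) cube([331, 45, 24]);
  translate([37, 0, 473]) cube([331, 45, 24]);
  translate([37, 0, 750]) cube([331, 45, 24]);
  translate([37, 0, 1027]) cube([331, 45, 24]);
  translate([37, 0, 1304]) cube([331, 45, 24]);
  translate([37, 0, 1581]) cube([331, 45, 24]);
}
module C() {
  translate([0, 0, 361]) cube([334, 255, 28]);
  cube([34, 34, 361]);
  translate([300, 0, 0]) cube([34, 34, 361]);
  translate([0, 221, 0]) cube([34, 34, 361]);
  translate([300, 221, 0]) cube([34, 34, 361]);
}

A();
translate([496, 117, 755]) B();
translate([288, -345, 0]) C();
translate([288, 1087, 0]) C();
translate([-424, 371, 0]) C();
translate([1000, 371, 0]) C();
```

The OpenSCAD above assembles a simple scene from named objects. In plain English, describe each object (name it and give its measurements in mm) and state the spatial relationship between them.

A is a table: top 910 mm (x) × 997 mm (y), 43 mm thick, upper face at z = 755 mm, on four 46×46 mm square legs, each inset 58 mm from the nearest pair of top edges, running from z = 0 to the bottom of the top. Four apron rails, 46 mm thick and 92 mm tall, run between adjacent legs with their top edges flush with the underside of the top and their outer faces flush with the legs' outer faces.

B is a straight ladder. Two 37×45 mm vertical rails, 1789 mm tall, stand 405 mm apart (outside-to-outside) with their front faces coplanar on the −y side. 6 rungs, each 45 mm deep and 24 mm tall, span between the inner faces of the rails, front faces flush with the rails. The lowest rung's underside is at z = 196 mm and rungs are spaced 277 mm apart (underside to underside).

C is a simple wooden stool: a rectangular seat 334 mm (x) by 255 mm (y), 28 mm thick, top face at z = 389 mm, on four square legs, each 34×34 mm in cross-section. The legs rest on z = 0, each flush with a corner of the seat.

The ladder is on top of the table. Four stools sit around the table at the −y, +y, −x, +x sides.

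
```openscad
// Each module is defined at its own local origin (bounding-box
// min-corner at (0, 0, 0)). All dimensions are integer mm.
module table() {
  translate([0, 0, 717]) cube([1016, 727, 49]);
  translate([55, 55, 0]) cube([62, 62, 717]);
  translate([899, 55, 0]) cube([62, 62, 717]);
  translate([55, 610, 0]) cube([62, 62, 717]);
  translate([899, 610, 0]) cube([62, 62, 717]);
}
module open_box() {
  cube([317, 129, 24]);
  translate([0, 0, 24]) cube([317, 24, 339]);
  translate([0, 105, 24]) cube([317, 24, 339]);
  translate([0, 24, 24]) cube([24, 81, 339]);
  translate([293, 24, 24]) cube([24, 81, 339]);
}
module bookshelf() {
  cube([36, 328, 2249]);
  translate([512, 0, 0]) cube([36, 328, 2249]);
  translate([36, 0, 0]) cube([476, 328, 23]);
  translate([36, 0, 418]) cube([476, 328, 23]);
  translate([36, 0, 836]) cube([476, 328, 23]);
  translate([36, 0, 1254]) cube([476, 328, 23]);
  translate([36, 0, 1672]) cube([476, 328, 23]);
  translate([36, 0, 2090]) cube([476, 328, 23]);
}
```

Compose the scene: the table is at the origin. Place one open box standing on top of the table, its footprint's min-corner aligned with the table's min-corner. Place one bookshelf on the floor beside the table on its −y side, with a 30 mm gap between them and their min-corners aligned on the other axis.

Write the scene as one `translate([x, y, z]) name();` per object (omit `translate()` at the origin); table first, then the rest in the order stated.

table();
translate([0, 0, 766]) open_box();
translate([0, -358, 0]) bookshelf();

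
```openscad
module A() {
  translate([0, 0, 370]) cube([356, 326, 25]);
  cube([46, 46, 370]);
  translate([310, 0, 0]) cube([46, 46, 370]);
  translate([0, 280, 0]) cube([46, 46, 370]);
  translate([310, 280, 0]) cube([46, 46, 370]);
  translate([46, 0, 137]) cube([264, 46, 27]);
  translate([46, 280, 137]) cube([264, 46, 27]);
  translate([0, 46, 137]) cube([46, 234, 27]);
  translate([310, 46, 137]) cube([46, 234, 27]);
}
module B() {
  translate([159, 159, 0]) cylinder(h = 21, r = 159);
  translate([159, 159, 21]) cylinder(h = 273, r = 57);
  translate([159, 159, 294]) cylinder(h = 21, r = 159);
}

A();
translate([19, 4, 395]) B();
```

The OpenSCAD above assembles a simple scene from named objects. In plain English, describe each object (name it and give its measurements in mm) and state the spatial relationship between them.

A is a simple wooden stool: a rectangular seat 356 mm (x) by 326 mm (y), 25 mm thick, top face at z = 395 mm, on four square legs, each 46×46 mm in cross-section. The legs rest on z = 0, each flush with a corner of the seat. Four stretchers, 46 mm wide and 27 mm tall, connect adjacent legs with their undersides at z = 137 mm, each running between the inner faces of the legs it joins and aligned with the legs' outer faces on the other axis.

B is a spool: two coaxial disc flanges of radius 159 mm and thickness 21 mm, joined by a core cylinder of radius 57 mm and height 273 mm. The lower flange rests on z = 0 and the three cylinders share a vertical axis.

The spool is on top of the stool, centred.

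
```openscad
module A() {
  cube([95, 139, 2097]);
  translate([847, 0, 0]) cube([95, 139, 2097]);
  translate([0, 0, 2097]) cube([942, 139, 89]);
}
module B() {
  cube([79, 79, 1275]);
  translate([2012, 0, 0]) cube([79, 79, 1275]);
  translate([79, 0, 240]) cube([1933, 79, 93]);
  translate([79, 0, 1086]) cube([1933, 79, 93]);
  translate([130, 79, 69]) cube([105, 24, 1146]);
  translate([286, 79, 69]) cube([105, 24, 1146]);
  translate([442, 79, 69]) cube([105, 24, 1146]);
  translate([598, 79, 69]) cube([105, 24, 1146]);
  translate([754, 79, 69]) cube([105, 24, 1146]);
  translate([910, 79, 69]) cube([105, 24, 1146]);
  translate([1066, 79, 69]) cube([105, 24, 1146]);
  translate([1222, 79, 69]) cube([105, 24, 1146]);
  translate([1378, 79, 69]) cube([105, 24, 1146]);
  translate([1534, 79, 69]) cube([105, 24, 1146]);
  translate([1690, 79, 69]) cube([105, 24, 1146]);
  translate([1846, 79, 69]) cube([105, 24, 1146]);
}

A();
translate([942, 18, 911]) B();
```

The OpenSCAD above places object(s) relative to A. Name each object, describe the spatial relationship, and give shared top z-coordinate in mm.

A is a door frame. B is a fence section. The fence section is beside the door frame with their tops flush at z = 2186. The shared top z-coordinate is 2186 mm.

Both tops at z = 2186 mm.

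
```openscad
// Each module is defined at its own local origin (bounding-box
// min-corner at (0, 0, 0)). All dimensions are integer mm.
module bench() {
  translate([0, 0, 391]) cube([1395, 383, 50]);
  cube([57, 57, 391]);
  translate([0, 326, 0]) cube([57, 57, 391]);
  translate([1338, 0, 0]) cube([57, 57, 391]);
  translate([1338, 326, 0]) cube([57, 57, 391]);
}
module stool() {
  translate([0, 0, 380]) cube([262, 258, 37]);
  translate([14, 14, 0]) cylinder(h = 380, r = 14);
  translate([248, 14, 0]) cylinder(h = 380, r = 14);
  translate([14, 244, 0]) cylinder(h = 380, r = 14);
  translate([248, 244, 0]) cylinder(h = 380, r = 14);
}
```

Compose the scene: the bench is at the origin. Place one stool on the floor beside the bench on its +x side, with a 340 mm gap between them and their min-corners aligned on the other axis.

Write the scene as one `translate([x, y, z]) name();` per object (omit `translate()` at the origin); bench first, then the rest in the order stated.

bench();
translate([1735, 0, 0]) stool();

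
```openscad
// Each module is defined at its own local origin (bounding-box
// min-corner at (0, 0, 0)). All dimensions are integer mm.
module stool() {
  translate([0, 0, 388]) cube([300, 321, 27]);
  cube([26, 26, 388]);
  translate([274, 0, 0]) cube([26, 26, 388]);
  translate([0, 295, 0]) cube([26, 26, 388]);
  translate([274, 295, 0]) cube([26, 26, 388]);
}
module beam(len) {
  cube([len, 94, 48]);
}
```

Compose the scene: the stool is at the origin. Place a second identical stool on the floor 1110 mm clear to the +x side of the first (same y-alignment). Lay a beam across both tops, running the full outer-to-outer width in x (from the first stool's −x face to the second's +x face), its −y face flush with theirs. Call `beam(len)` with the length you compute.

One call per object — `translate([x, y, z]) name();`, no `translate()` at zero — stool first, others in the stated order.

stool();
translate([1410, 0, 0]) stool();
translate([0, 0, 415]) beam(1710);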